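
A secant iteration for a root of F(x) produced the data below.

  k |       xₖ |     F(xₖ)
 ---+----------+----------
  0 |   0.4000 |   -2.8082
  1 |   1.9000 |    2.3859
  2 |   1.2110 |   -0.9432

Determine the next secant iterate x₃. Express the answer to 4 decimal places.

x₃ = 1.2110 − (-0.9432)·(1.2110 − 1.9000) / (-0.9432 − 2.3859)
   = 1.2110 − (0.649865)/(-3.329100) = 1.406207

1.4062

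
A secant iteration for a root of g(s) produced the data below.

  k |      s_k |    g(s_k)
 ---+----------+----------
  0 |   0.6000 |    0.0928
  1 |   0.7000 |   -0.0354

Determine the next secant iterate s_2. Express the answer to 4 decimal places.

0.6724

s_2 = 0.7000 − (-0.0354)·(0.7000 − 0.6000) / (-0.0354 − 0.0928)
   = 0.7000 − (-0.003540)/(-0.128200) = 0.672387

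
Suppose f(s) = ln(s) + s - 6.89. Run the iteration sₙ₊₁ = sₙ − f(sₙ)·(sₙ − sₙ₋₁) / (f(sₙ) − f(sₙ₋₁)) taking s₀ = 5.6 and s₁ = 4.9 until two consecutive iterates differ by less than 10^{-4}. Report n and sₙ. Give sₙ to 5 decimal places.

f(5.6) = 0.4327666, f(4.9) = -0.4007648
s₂ = 4.9000000 − (-0.4007648)·(-0.7000000)/(-0.8335314) = 5.2365624;  |Δ| = 0.3365624
f(5.2365624) = 0.0022277
s₃ = 5.2365624 − 0.0022277·(0.3365624)/(0.4029925) = 5.2347020;  |Δ| = 0.0018605
f(5.2347020) = 0.0000119
s₄ = 5.2347020 − 0.0000119·(-0.0018605)/(-0.0022158) = 5.2346920;  |Δ| = 0.0000100
|s₄ − s₃| = 0.0000100 < 10^{-4}

n = 4, sₙ = 5.23469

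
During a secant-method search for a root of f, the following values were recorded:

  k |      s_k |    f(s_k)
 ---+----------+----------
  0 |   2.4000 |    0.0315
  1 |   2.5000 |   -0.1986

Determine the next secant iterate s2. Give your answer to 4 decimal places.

2.4137

s2 = 2.5000 − (-0.1986)·(2.5000 − 2.4000) / (-0.1986 − 0.0315)
   = 2.5000 − (-0.019860)/(-0.230100) = 2.413690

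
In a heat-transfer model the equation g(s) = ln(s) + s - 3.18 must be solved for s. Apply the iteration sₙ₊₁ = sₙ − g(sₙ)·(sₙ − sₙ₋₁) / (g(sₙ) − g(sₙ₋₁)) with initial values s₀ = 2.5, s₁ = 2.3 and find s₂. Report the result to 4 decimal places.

g(2.5) = 0.236291, g(2.3) = -0.047091
s₂ = 2.300000 − (-0.047091)·(2.300000 − 2.500000) / (-0.047091 − 0.236291) = 2.300000 − (0.009418)/(-0.283382) = 2.333235

2.3332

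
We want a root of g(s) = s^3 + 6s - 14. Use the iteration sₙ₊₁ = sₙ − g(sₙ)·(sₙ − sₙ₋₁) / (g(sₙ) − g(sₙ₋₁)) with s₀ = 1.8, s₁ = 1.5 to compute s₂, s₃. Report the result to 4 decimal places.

g(1.8) = 2.632000, g(1.5) = -1.625000
s₂ = 1.500000 − (-1.625000)·(1.500000 − 1.800000) / (-1.625000 − 2.632000) = 1.500000 − (0.487500)/(-4.257000) = 1.614517
g(1.614517) = -0.104389
s₃ = 1.614517 − (-0.104389)·(1.614517 − 1.500000) / (-0.104389 − (-1.625000)) = 1.614517 − (-0.011954)/(1.520611) = 1.622379

1.6145, 1.6224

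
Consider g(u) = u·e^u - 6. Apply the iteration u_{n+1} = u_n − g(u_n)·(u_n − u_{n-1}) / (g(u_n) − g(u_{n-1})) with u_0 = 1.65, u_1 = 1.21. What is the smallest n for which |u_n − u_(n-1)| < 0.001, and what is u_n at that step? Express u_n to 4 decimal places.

n = 5, u_n = 1.4324

g(1.65) = 2.591517, g(1.21) = -1.942284
u_2 = 1.210000 − (-1.942284)·(-0.440000)/(-4.533800) = 1.398496;  |Δ| = 0.188496
g(1.398496) = -0.337339
u_3 = 1.398496 − (-0.337339)·(0.188496)/(1.604945) = 1.438116;  |Δ| = 0.039620
g(1.438116) = 0.058424
u_4 = 1.438116 − 0.058424·(0.039620)/(0.395763) = 1.432267;  |Δ| = 0.005849
g(1.432267) = -0.001403
u_5 = 1.432267 − (-0.001403)·(-0.005849)/(-0.059827) = 1.432404;  |Δ| = 0.000137
|u_5 − u_4| = 0.000137 < 0.001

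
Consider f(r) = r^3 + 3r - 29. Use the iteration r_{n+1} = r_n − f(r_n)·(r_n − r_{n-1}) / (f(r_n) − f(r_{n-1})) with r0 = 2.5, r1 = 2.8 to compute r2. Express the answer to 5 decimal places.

f(2.5) = -5.8750000, f(2.8) = 1.3520000
r2 = 2.8000000 − 1.3520000·(2.8000000 − 2.5000000) / (1.3520000 − (-5.8750000)) = 2.8000000 − (0.4056000)/(7.2270000) = 2.7438771

2.74388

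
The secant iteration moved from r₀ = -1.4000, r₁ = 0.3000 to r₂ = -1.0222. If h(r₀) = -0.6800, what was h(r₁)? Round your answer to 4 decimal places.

2.3798

The secant line through (-1.4000, -0.6800) and (0.3000, h(r₁)) crosses zero at r₂ = -1.0222.
So (-1.4000, -0.6800), (0.3000, h(r₁)), (-1.0222, 0) are collinear:
h(r₁) = -0.6800 · (0.3000 − (-1.0222)) / (-1.4000 − (-1.0222)) = -0.6800 · (1.322200)/(-0.377800) = 2.379820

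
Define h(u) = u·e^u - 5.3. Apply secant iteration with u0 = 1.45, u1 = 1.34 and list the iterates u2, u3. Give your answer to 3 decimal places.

1.359, 1.360

h(1.45) = 0.88152, h(1.34) = -0.18248
u2 = 1.34000 − (-0.18248)·(1.34000 − 1.45000) / (-0.18248 − 0.88152) = 1.34000 − (0.02007)/(-1.06400) = 1.35887
h(1.35887) = -0.01160
u3 = 1.35887 − (-0.01160)·(1.35887 − 1.34000) / (-0.01160 − (-0.18248)) = 1.35887 − (-0.00022)/(0.17088) = 1.36015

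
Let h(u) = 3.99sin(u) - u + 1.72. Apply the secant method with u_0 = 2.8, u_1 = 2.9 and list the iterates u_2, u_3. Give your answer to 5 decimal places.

2.85324, 2.85353

h(2.8) = 0.2566027, h(2.9) = -0.2253952
u_2 = 2.9000000 − (-0.2253952)·(2.9000000 − 2.8000000) / (-0.2253952 − 0.2566027) = 2.9000000 − (-0.0225395)/(-0.4819979) = 2.8532373
h(2.8532373) = 0.0014224
u_3 = 2.8532373 − 0.0014224·(2.8532373 − 2.9000000) / (0.0014224 − (-0.2253952)) = 2.8532373 − (-0.0000665)/(0.2268175) = 2.8535306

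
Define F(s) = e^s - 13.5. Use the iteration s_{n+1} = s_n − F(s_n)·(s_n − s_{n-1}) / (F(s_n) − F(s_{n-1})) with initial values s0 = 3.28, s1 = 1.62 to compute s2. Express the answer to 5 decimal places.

2.27149

F(3.28) = 13.0757727, F(1.62) = -8.4469097
s2 = 1.6200000 − (-8.4469097)·(1.6200000 − 3.2800000) / (-8.4469097 − 13.0757727) = 1.6200000 − (14.0218701)/(-21.5226824) = 2.2714927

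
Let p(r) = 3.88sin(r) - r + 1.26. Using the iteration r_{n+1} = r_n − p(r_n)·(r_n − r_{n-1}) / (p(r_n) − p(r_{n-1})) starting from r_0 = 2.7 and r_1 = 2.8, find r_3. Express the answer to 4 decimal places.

p(2.7) = 0.218234, p(2.8) = -0.240246
r_2 = 2.800000 − (-0.240246)·(2.800000 − 2.700000) / (-0.240246 − 0.218234) = 2.800000 − (-0.024025)/(-0.458480) = 2.747599
p(2.747599) = 0.001850
r_3 = 2.747599 − 0.001850·(2.747599 − 2.800000) / (0.001850 − (-0.240246)) = 2.747599 − (-0.000097)/(0.242096) = 2.748000

2.7480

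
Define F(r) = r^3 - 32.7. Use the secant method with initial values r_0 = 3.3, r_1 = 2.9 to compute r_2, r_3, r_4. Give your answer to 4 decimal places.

F(3.3) = 3.237000, F(2.9) = -8.311000
r_2 = 2.900000 − (-8.311000)·(2.900000 − 3.300000) / (-8.311000 − 3.237000) = 2.900000 − (3.324400)/(-11.548000) = 3.187877
F(3.187877) = -0.303019
r_3 = 3.187877 − (-0.303019)·(3.187877 − 2.900000) / (-0.303019 − (-8.311000)) = 3.187877 − (-0.087232)/(8.007981) = 3.198770
F(3.198770) = 0.030224
r_4 = 3.198770 − 0.030224·(3.198770 − 3.187877) / (0.030224 − (-0.303019)) = 3.198770 − (0.000329)/(0.333243) = 3.197782

3.1879, 3.1988, 3.1978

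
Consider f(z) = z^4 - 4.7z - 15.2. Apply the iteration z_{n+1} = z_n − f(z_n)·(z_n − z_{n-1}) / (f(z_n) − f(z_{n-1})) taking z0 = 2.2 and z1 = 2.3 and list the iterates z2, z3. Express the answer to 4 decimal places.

2.2517, 2.2535

f(2.2) = -2.114400, f(2.3) = 1.974100
z2 = 2.300000 − 1.974100·(2.300000 − 2.200000) / (1.974100 − (-2.114400)) = 2.300000 − (0.197410)/(4.088500) = 2.251716
f(2.251716) = -0.075893
z3 = 2.251716 − (-0.075893)·(2.251716 − 2.300000) / (-0.075893 − 1.974100) = 2.251716 − (0.003664)/(-2.049993) = 2.253503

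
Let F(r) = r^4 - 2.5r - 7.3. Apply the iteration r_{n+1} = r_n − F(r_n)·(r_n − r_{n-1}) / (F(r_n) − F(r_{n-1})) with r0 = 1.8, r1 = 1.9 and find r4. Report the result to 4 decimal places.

F(1.8) = -1.302400, F(1.9) = 0.982100
r2 = 1.900000 − 0.982100·(1.900000 − 1.800000) / (0.982100 − (-1.302400)) = 1.900000 − (0.098210)/(2.284500) = 1.857010
F(1.857010) = -0.050462
r3 = 1.857010 − (-0.050462)·(1.857010 − 1.900000) / (-0.050462 − 0.982100) = 1.857010 − (0.002169)/(-1.032562) = 1.859111
F(1.859111) = -0.001806
r4 = 1.859111 − (-0.001806)·(1.859111 − 1.857010) / (-0.001806 − (-0.050462)) = 1.859111 − (-0.000004)/(0.048655) = 1.859189

1.8592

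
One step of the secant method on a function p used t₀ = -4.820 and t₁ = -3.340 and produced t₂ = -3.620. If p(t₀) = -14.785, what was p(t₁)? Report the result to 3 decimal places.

The secant line through (-4.820, -14.785) and (-3.340, p(t₁)) crosses zero at t₂ = -3.620.
So (-4.820, -14.785), (-3.340, p(t₁)), (-3.620, 0) are collinear:
p(t₁) = -14.785 · (-3.340 − (-3.620)) / (-4.820 − (-3.620)) = -14.785 · (0.28000)/(-1.20000) = 3.44983

3.450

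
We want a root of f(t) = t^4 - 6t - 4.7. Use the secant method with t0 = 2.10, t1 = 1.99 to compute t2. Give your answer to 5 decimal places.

2.02392

f(2.10) = 2.1481000, f(1.99) = -0.9576080
t2 = 1.9900000 − (-0.9576080)·(1.9900000 − 2.1000000) / (-0.9576080 − 2.1481000) = 1.9900000 − (0.1053369)/(-3.1057080) = 2.0239172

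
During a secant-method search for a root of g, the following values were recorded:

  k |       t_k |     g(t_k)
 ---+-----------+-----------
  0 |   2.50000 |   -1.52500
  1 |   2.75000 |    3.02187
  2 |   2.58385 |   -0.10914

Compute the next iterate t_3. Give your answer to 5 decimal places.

2.58964

t_3 = 2.58385 − (-0.10914)·(2.58385 − 2.75000) / (-0.10914 − 3.02187)
   = 2.58385 − (0.0181336)/(-3.1310100) = 2.5896416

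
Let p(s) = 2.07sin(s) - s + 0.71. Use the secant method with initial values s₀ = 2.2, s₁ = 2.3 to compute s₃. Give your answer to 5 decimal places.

p(2.2) = 0.1835876, p(2.3) = -0.0463902
s₂ = 2.3000000 − (-0.0463902)·(2.3000000 − 2.2000000) / (-0.0463902 − 0.1835876) = 2.3000000 − (-0.0046390)/(-0.2299778) = 2.2798284
p(2.2798284) = 0.0012860
s₃ = 2.2798284 − 0.0012860·(2.2798284 − 2.3000000) / (0.0012860 − (-0.0463902)) = 2.2798284 − (-0.0000259)/(0.0476762) = 2.2803725

2.28037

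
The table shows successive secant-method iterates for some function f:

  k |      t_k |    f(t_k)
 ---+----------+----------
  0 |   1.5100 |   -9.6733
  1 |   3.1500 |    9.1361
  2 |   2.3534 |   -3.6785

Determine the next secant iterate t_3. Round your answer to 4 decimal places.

2.5821

t_3 = 2.3534 − (-3.6785)·(2.3534 − 3.1500) / (-3.6785 − 9.1361)
   = 2.3534 − (2.930293)/(-12.814600) = 2.582068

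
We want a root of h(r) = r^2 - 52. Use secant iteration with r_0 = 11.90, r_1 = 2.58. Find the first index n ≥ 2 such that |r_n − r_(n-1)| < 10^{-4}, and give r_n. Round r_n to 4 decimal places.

h(11.90) = 89.610000, h(2.58) = -45.343600
r_2 = 2.580000 − (-45.343600)·(-9.320000)/(-134.953600) = 5.711464;  |Δ| = 3.131464
h(5.711464) = -19.379178
r_3 = 5.711464 − (-19.379178)·(3.131464)/(25.964422) = 8.048708;  |Δ| = 2.337244
h(8.048708) = 12.781708
r_4 = 8.048708 − 12.781708·(2.337244)/(32.160886) = 7.119817;  |Δ| = 0.928892
h(7.119817) = -1.308207
r_5 = 7.119817 − (-1.308207)·(-0.928892)/(-14.089915) = 7.206062;  |Δ| = 0.086245
h(7.206062) = -0.072674
r_6 = 7.206062 − (-0.072674)·(0.086245)/(1.235533) = 7.211135;  |Δ| = 0.005073
h(7.211135) = 0.000463
r_7 = 7.211135 − 0.000463·(0.005073)/(0.073137) = 7.211103;  |Δ| = 0.000032
|r_7 − r_6| = 0.000032 < 10^{-4}

n = 7, r_n = 7.2111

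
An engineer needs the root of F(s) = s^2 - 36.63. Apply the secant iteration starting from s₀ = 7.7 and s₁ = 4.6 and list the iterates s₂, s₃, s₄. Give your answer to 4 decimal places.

5.8577, 6.0793, 6.0518

F(7.7) = 22.660000, F(4.6) = -15.470000
s₂ = 4.600000 − (-15.470000)·(4.600000 − 7.700000) / (-15.470000 − 22.660000) = 4.600000 − (47.957000)/(-38.130000) = 5.857724
F(5.857724) = -2.317074
s₃ = 5.857724 − (-2.317074)·(5.857724 − 4.600000) / (-2.317074 − (-15.470000)) = 5.857724 − (-2.914239)/(13.152926) = 6.079289
F(6.079289) = 0.327760
s₄ = 6.079289 − 0.327760·(6.079289 − 5.857724) / (0.327760 − (-2.317074)) = 6.079289 − (0.072620)/(2.644835) = 6.051832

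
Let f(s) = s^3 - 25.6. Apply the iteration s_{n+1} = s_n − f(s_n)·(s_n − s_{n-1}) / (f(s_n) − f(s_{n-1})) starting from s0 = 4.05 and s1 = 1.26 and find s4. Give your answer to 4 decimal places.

f(4.05) = 40.830125, f(1.26) = -23.599624
s2 = 1.260000 − (-23.599624)·(1.260000 − 4.050000) / (-23.599624 − 40.830125) = 1.260000 − (65.842951)/(-64.429749) = 2.281934
f(2.281934) = -13.717461
s3 = 2.281934 − (-13.717461)·(2.281934 − 1.260000) / (-13.717461 − (-23.599624)) = 2.281934 − (-14.018340)/(9.882163) = 3.700484
f(3.700484) = 25.072873
s4 = 3.700484 − 25.072873·(3.700484 − 2.281934) / (25.072873 − (-13.717461)) = 3.700484 − (35.567120)/(38.790334) = 2.783577

2.7836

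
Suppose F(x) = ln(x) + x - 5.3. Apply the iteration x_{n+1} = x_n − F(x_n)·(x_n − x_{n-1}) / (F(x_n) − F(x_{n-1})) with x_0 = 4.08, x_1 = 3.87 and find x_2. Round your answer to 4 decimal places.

3.9313

F(4.08) = 0.186097, F(3.87) = -0.076745
x_2 = 3.870000 − (-0.076745)·(3.870000 − 4.080000) / (-0.076745 − 0.186097) = 3.870000 − (0.016117)/(-0.262842) = 3.931316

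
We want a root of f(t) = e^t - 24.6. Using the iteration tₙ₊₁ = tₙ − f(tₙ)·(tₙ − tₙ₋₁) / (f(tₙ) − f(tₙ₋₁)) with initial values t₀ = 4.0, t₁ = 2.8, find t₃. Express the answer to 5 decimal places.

3.23504

f(4.0) = 29.9981500, f(2.8) = -8.1553532
t₂ = 2.8000000 − (-8.1553532)·(2.8000000 − 4.0000000) / (-8.1553532 − 29.9981500) = 2.8000000 − (9.7864239)/(-38.1535033) = 3.0565013
f(3.0565013) = -3.3469308
t₃ = 3.0565013 − (-3.3469308)·(3.0565013 − 2.8000000) / (-3.3469308 − (-8.1553532)) = 3.0565013 − (-0.8584922)/(4.8084224) = 3.2350406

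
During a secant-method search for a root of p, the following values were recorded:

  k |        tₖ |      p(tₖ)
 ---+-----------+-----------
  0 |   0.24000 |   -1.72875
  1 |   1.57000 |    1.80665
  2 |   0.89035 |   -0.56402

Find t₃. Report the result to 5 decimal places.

1.05205

t₃ = 0.89035 − (-0.56402)·(0.89035 − 1.57000) / (-0.56402 − 1.80665)
   = 0.89035 − (0.3833362)/(-2.3706700) = 1.0520495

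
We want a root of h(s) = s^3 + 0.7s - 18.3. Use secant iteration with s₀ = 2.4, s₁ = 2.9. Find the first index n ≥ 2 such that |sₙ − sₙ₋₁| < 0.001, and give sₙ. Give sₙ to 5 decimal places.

h(2.4) = -2.7960000, h(2.9) = 8.1190000
s₂ = 2.9000000 − 8.1190000·(0.5000000)/(10.9150000) = 2.5280806;  |Δ| = 0.3719194
h(2.5280806) = -0.3728958
s₃ = 2.5280806 − (-0.3728958)·(-0.3719194)/(-8.4918958) = 2.5444123;  |Δ| = 0.0163317
h(2.5444123) = -0.0462991
s₄ = 2.5444123 − (-0.0462991)·(0.0163317)/(0.3265967) = 2.5467276;  |Δ| = 0.0023152
h(2.5467276) = 0.0003289
s₅ = 2.5467276 − 0.0003289·(0.0023152)/(0.0466280) = 2.5467112;  |Δ| = 0.0000163
|s₅ − s₄| = 0.0000163 < 0.001

n = 5, sₙ = 2.54671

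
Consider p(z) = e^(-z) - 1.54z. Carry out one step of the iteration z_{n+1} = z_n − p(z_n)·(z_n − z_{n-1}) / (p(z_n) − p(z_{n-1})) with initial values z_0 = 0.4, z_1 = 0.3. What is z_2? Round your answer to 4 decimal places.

0.4242

p(0.4) = 0.054320, p(0.3) = 0.278818
z_2 = 0.300000 − 0.278818·(0.300000 − 0.400000) / (0.278818 − 0.054320) = 0.300000 − (-0.027882)/(0.224498) = 0.424196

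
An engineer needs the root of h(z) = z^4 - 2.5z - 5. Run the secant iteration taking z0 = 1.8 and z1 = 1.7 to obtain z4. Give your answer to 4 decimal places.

1.7498

h(1.8) = 0.997600, h(1.7) = -0.897900
z2 = 1.700000 − (-0.897900)·(1.700000 − 1.800000) / (-0.897900 − 0.997600) = 1.700000 − (0.089790)/(-1.895500) = 1.747370
h(1.747370) = -0.045771
z3 = 1.747370 − (-0.045771)·(1.747370 − 1.700000) / (-0.045771 − (-0.897900)) = 1.747370 − (-0.002168)/(0.852129) = 1.749914
h(1.749914) = 0.002287
z4 = 1.749914 − 0.002287·(1.749914 − 1.747370) / (0.002287 − (-0.045771)) = 1.749914 − (0.000006)/(0.048058) = 1.749793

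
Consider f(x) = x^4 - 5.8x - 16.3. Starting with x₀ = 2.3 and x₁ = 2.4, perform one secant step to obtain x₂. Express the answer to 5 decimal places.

2.33589

f(2.3) = -1.6559000, f(2.4) = 2.9576000
x₂ = 2.4000000 − 2.9576000·(2.4000000 − 2.3000000) / (2.9576000 − (-1.6559000)) = 2.4000000 − (0.2957600)/(4.6135000) = 2.3358925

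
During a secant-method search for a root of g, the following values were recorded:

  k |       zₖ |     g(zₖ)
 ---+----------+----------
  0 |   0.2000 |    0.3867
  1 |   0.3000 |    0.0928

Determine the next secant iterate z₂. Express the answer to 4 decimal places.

0.3316

z₂ = 0.3000 − 0.0928·(0.3000 − 0.2000) / (0.0928 − 0.3867)
   = 0.3000 − (0.009280)/(-0.293900) = 0.331575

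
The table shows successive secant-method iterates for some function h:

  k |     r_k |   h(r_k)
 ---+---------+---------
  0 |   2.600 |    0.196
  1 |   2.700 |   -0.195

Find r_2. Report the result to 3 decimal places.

2.650

r_2 = 2.700 − (-0.195)·(2.700 − 2.600) / (-0.195 − 0.196)
   = 2.700 − (-0.01950)/(-0.39100) = 2.65013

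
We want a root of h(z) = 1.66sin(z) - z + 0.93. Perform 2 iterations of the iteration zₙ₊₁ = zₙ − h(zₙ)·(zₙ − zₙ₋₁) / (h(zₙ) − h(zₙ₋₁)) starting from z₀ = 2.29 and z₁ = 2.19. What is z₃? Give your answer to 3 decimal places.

h(2.29) = -0.11113, h(2.19) = 0.09181
z₂ = 2.19000 − 0.09181·(2.19000 − 2.29000) / (0.09181 − (-0.11113)) = 2.19000 − (-0.00918)/(0.20294) = 2.23524
h(2.23524) = 0.00161
z₃ = 2.23524 − 0.00161·(2.23524 − 2.19000) / (0.00161 − 0.09181) = 2.23524 − (0.00007)/(-0.09019) = 2.23605

2.236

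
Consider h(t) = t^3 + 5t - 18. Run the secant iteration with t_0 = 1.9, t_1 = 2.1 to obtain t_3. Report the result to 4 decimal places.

1.9999

h(1.9) = -1.641000, h(2.1) = 1.761000
t_2 = 2.100000 − 1.761000·(2.100000 − 1.900000) / (1.761000 − (-1.641000)) = 2.100000 − (0.352200)/(3.402000) = 1.996473
h(1.996473) = -0.059890
t_3 = 1.996473 − (-0.059890)·(1.996473 − 2.100000) / (-0.059890 − 1.761000) = 1.996473 − (0.006200)/(-1.820890) = 1.999878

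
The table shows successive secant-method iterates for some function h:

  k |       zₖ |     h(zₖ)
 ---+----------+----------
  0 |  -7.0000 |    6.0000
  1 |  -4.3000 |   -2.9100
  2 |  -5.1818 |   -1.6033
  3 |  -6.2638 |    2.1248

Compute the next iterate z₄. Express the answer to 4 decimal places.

-5.6471

z₄ = -6.2638 − 2.1248·(-6.2638 − (-5.1818)) / (2.1248 − (-1.6033))
   = -6.2638 − (-2.299034)/(3.728100) = -5.647123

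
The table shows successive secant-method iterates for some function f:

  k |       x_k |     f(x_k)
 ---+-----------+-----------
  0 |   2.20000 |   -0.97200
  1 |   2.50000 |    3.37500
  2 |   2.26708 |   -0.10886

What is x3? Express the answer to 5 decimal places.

x3 = 2.26708 − (-0.10886)·(2.26708 − 2.50000) / (-0.10886 − 3.37500)
   = 2.26708 − (0.0253557)/(-3.4838600) = 2.2743580

2.27436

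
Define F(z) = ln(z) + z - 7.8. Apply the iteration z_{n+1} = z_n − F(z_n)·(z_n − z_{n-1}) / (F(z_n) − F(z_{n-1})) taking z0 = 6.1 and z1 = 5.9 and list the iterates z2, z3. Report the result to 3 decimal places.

6.007, 6.007

F(6.1) = 0.10829, F(5.9) = -0.12505
z2 = 5.90000 − (-0.12505)·(5.90000 − 6.10000) / (-0.12505 − 0.10829) = 5.90000 − (0.02501)/(-0.23334) = 6.00718
F(6.00718) = 0.00014
z3 = 6.00718 − 0.00014·(6.00718 − 5.90000) / (0.00014 − (-0.12505)) = 6.00718 − (0.00001)/(0.12519) = 6.00706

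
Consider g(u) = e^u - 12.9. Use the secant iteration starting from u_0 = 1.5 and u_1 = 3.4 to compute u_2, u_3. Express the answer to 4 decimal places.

g(1.5) = -8.418311, g(3.4) = 17.064100
u_2 = 3.400000 − 17.064100·(3.400000 − 1.500000) / (17.064100 − (-8.418311)) = 3.400000 − (32.421790)/(25.482411) = 2.127680
g(2.127680) = -4.504636
u_3 = 2.127680 − (-4.504636)·(2.127680 − 3.400000) / (-4.504636 − 17.064100) = 2.127680 − (5.731340)/(-21.568736) = 2.393404

2.1277, 2.3934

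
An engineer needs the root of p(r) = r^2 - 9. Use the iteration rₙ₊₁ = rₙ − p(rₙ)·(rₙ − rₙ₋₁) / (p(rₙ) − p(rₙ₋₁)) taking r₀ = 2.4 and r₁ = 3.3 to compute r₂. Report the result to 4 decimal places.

p(2.4) = -3.240000, p(3.3) = 1.890000
r₂ = 3.300000 − 1.890000·(3.300000 − 2.400000) / (1.890000 − (-3.240000)) = 3.300000 − (1.701000)/(5.130000) = 2.968421

2.9684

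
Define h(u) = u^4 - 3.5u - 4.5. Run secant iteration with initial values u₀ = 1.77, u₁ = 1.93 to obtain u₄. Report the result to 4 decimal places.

h(1.77) = -0.879938, h(1.93) = 2.619880
u₂ = 1.930000 − 2.619880·(1.930000 − 1.770000) / (2.619880 − (-0.879938)) = 1.930000 − (0.419181)/(3.499818) = 1.810228
h(1.810228) = -0.097562
u₃ = 1.810228 − (-0.097562)·(1.810228 − 1.930000) / (-0.097562 − 2.619880) = 1.810228 − (0.011685)/(-2.717442) = 1.814528
h(1.814528) = -0.010216
u₄ = 1.814528 − (-0.010216)·(1.814528 − 1.810228) / (-0.010216 − (-0.097562)) = 1.814528 − (-0.000044)/(0.087345) = 1.815031

1.8150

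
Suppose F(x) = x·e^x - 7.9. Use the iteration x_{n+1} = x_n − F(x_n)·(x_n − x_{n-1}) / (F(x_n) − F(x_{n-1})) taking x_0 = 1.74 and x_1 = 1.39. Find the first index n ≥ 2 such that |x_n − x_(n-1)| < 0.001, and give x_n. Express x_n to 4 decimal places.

F(1.74) = 2.013378, F(1.39) = -2.319358
x_2 = 1.390000 − (-2.319358)·(-0.350000)/(-4.332736) = 1.577359;  |Δ| = 0.187359
F(1.577359) = -0.262195
x_3 = 1.577359 − (-0.262195)·(0.187359)/(2.057164) = 1.601238;  |Δ| = 0.023880
F(1.601238) = 0.040812
x_4 = 1.601238 − 0.040812·(0.023880)/(0.303007) = 1.598022;  |Δ| = 0.003216
F(1.598022) = -0.000587
x_5 = 1.598022 − (-0.000587)·(-0.003216)/(-0.041399) = 1.598068;  |Δ| = 0.000046
|x_5 − x_4| = 0.000046 < 0.001

n = 5, x_n = 1.5981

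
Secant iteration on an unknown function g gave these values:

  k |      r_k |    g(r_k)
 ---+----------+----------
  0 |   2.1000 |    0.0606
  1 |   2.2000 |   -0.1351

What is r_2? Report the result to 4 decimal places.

r_2 = 2.2000 − (-0.1351)·(2.2000 − 2.1000) / (-0.1351 − 0.0606)
   = 2.2000 − (-0.013510)/(-0.195700) = 2.130966

2.1310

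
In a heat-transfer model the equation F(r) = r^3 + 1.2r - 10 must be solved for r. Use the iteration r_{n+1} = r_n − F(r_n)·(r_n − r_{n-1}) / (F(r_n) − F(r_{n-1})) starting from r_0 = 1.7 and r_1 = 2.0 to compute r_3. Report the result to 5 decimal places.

F(1.7) = -3.0470000, F(2.0) = 0.4000000
r_2 = 2.0000000 − 0.4000000·(2.0000000 − 1.7000000) / (0.4000000 − (-3.0470000)) = 2.0000000 − (0.1200000)/(3.4470000) = 1.9651871
F(1.9651871) = -0.0523006
r_3 = 1.9651871 − (-0.0523006)·(1.9651871 − 2.0000000) / (-0.0523006 − 0.4000000) = 1.9651871 − (0.0018207)/(-0.4523006) = 1.9692126

1.96921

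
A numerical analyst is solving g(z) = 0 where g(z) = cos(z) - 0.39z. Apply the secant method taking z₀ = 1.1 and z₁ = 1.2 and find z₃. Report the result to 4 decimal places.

1.1191

g(1.1) = 0.024596, g(1.2) = -0.105642
z₂ = 1.200000 − (-0.105642)·(1.200000 − 1.100000) / (-0.105642 − 0.024596) = 1.200000 − (-0.010564)/(-0.130238) = 1.118885
g(1.118885) = 0.000320
z₃ = 1.118885 − 0.000320·(1.118885 − 1.200000) / (0.000320 − (-0.105642)) = 1.118885 − (-0.000026)/(0.105962) = 1.119130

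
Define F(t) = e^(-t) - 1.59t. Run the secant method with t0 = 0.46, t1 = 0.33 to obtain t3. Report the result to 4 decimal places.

F(0.46) = -0.100116, F(0.33) = 0.194224
t2 = 0.330000 − 0.194224·(0.330000 − 0.460000) / (0.194224 − (-0.100116)) = 0.330000 − (-0.025249)/(0.294340) = 0.415782
F(0.415782) = -0.001269
t3 = 0.415782 − (-0.001269)·(0.415782 − 0.330000) / (-0.001269 − 0.194224) = 0.415782 − (-0.000109)/(-0.195493) = 0.415225

0.4152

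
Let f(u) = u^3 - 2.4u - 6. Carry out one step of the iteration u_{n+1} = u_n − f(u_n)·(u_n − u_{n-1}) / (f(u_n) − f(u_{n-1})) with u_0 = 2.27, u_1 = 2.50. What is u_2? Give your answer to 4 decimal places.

f(2.27) = 0.249083, f(2.50) = 3.625000
u_2 = 2.500000 − 3.625000·(2.500000 − 2.270000) / (3.625000 − 0.249083) = 2.500000 − (0.833750)/(3.375917) = 2.253030

2.2530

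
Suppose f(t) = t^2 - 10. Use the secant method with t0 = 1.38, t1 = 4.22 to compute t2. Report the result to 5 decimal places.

2.82564

f(1.38) = -8.0956000, f(4.22) = 7.8084000
t2 = 4.2200000 − 7.8084000·(4.2200000 − 1.3800000) / (7.8084000 − (-8.0956000)) = 4.2200000 − (22.1758560)/(15.9040000) = 2.8256429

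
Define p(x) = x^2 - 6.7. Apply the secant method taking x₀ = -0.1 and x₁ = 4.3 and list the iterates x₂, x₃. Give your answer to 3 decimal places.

1.493, 2.265

p(-0.1) = -6.69000, p(4.3) = 11.79000
x₂ = 4.30000 − 11.79000·(4.30000 − (-0.10000)) / (11.79000 − (-6.69000)) = 4.30000 − (51.87600)/(18.48000) = 1.49286
p(1.49286) = -4.47138
x₃ = 1.49286 − (-4.47138)·(1.49286 − 4.30000) / (-4.47138 − 11.79000) = 1.49286 − (12.55180)/(-16.26138) = 2.26473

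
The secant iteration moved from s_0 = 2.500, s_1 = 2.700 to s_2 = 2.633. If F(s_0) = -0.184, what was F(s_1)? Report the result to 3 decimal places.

The secant line through (2.500, -0.184) and (2.700, F(s_1)) crosses zero at s_2 = 2.633.
So (2.500, -0.184), (2.700, F(s_1)), (2.633, 0) are collinear:
F(s_1) = -0.184 · (2.700 − 2.633) / (2.500 − 2.633) = -0.184 · (0.06700)/(-0.13300) = 0.09269

0.093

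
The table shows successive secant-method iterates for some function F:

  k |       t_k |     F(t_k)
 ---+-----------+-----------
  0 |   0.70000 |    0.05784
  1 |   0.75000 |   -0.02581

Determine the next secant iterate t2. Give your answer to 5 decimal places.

0.73457

t2 = 0.75000 − (-0.02581)·(0.75000 − 0.70000) / (-0.02581 − 0.05784)
   = 0.75000 − (-0.0012905)/(-0.0836500) = 0.7345726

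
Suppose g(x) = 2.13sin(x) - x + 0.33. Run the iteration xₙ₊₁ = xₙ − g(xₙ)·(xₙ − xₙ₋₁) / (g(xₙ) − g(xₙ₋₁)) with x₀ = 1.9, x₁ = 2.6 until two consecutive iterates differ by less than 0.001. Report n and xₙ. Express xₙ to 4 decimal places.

n = 5, xₙ = 2.1326

g(1.9) = 0.445619, g(2.6) = -1.171982
x₂ = 2.600000 − (-1.171982)·(0.700000)/(-1.617601) = 2.092837;  |Δ| = 0.507163
g(2.092837) = 0.083454
x₃ = 2.092837 − 0.083454·(-0.507163)/(1.255436) = 2.126550;  |Δ| = 0.033713
g(2.126550) = 0.012891
x₄ = 2.126550 − 0.012891·(0.033713)/(-0.070563) = 2.132709;  |Δ| = 0.006159
g(2.132709) = -0.000223
x₅ = 2.132709 − (-0.000223)·(0.006159)/(-0.013114) = 2.132604;  |Δ| = 0.000105
|x₅ − x₄| = 0.000105 < 0.001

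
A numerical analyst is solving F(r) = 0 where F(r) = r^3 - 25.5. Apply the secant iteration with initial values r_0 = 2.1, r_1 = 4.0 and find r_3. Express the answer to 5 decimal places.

F(2.1) = -16.2390000, F(4.0) = 38.5000000
r_2 = 4.0000000 − 38.5000000·(4.0000000 − 2.1000000) / (38.5000000 − (-16.2390000)) = 4.0000000 − (73.1500000)/(54.7390000) = 2.6636585
F(2.6636585) = -6.6011399
r_3 = 2.6636585 − (-6.6011399)·(2.6636585 − 4.0000000) / (-6.6011399 − 38.5000000) = 2.6636585 − (8.8213775)/(-45.1011399) = 2.8592495

2.85925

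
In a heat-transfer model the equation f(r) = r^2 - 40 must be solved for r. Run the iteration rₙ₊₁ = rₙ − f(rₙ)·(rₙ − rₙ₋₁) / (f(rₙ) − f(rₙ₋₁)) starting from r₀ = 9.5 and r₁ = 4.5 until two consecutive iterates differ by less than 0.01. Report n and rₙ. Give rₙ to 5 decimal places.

f(9.5) = 50.2500000, f(4.5) = -19.7500000
r₂ = 4.5000000 − (-19.7500000)·(-5.0000000)/(-70.0000000) = 5.9107143;  |Δ| = 1.4107143
f(5.9107143) = -5.0634566
r₃ = 5.9107143 − (-5.0634566)·(1.4107143)/(14.6865434) = 6.3970840;  |Δ| = 0.4863698
f(6.3970840) = 0.9226843
r₄ = 6.3970840 − 0.9226843·(0.4863698)/(5.9861410) = 6.3221166;  |Δ| = 0.0749675
f(6.3221166) = -0.0308418
r₅ = 6.3221166 − (-0.0308418)·(-0.0749675)/(-0.9535261) = 6.3245414;  |Δ| = 0.0024248
|r₅ − r₄| = 0.0024248 < 0.01

n = 5, rₙ = 6.32454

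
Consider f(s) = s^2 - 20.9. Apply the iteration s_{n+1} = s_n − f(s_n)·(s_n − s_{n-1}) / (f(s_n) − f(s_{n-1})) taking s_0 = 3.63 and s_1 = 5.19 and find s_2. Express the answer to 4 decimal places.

4.5056

f(3.63) = -7.723100, f(5.19) = 6.036100
s_2 = 5.190000 − 6.036100·(5.190000 − 3.630000) / (6.036100 − (-7.723100)) = 5.190000 − (9.416316)/(13.759200) = 4.505635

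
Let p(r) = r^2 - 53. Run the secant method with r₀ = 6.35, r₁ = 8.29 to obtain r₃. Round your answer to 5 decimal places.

p(6.35) = -12.6775000, p(8.29) = 15.7241000
r₂ = 8.2900000 − 15.7241000·(8.2900000 − 6.3500000) / (15.7241000 − (-12.6775000)) = 8.2900000 − (30.5047540)/(28.4016000) = 7.2159495
p(7.2159495) = -0.9300735
r₃ = 7.2159495 − (-0.9300735)·(7.2159495 − 8.2900000) / (-0.9300735 − 15.7241000) = 7.2159495 − (0.9989459)/(-16.6541735) = 7.2759312

7.27593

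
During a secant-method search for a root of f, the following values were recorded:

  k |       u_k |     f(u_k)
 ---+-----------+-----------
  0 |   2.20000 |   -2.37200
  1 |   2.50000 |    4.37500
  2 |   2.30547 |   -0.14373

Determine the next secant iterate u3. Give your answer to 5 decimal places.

2.31166

u3 = 2.30547 − (-0.14373)·(2.30547 − 2.50000) / (-0.14373 − 4.37500)
   = 2.30547 − (0.0279598)/(-4.5187300) = 2.3116575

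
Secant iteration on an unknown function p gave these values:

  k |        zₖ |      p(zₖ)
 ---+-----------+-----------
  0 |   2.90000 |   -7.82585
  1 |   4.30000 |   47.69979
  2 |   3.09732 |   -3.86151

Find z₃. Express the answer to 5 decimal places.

3.18739

z₃ = 3.09732 − (-3.86151)·(3.09732 − 4.30000) / (-3.86151 − 47.69979)
   = 3.09732 − (4.6441608)/(-51.5613000) = 3.1873907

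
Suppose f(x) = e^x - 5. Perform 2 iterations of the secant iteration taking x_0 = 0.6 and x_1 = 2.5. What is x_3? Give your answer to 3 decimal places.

1.439

f(0.6) = -3.17788, f(2.5) = 7.18249
x_2 = 2.50000 − 7.18249·(2.50000 − 0.60000) / (7.18249 − (-3.17788)) = 2.50000 − (13.64674)/(10.36038) = 1.18279
f(1.18279) = -1.73652
x_3 = 1.18279 − (-1.73652)·(1.18279 − 2.50000) / (-1.73652 − 7.18249) = 1.18279 − (2.28735)/(-8.91901) = 1.43925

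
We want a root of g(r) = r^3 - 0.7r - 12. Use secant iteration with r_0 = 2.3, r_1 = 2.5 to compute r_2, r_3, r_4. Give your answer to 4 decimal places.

g(2.3) = -1.443000, g(2.5) = 1.875000
r_2 = 2.500000 − 1.875000·(2.500000 − 2.300000) / (1.875000 − (-1.443000)) = 2.500000 − (0.375000)/(3.318000) = 2.386980
g(2.386980) = -0.070651
r_3 = 2.386980 − (-0.070651)·(2.386980 − 2.500000) / (-0.070651 − 1.875000) = 2.386980 − (0.007985)/(-1.945651) = 2.391084
g(2.391084) = -0.003253
r_4 = 2.391084 − (-0.003253)·(2.391084 − 2.386980) / (-0.003253 − (-0.070651)) = 2.391084 − (-0.000013)/(0.067398) = 2.391282

2.3870, 2.3911, 2.3913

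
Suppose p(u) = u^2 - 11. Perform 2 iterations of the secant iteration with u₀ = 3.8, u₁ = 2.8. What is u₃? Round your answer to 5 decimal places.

3.31984

p(3.8) = 3.4400000, p(2.8) = -3.1600000
u₂ = 2.8000000 − (-3.1600000)·(2.8000000 − 3.8000000) / (-3.1600000 − 3.4400000) = 2.8000000 − (3.1600000)/(-6.6000000) = 3.2787879
p(3.2787879) = -0.2495500
u₃ = 3.2787879 − (-0.2495500)·(3.2787879 − 2.8000000) / (-0.2495500 − (-3.1600000)) = 3.2787879 − (-0.1194815)/(2.9104500) = 3.3198405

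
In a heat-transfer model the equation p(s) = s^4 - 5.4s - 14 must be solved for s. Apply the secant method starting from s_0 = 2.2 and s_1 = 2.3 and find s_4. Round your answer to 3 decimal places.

2.263

p(2.2) = -2.45440, p(2.3) = 1.56410
s_2 = 2.30000 − 1.56410·(2.30000 − 2.20000) / (1.56410 − (-2.45440)) = 2.30000 − (0.15641)/(4.01850) = 2.26108
p(2.26108) = -0.07245
s_3 = 2.26108 − (-0.07245)·(2.26108 − 2.30000) / (-0.07245 − 1.56410) = 2.26108 − (0.00282)/(-1.63655) = 2.26280
p(2.26280) = -0.00199
s_4 = 2.26280 − (-0.00199)·(2.26280 − 2.26108) / (-0.00199 − (-0.07245)) = 2.26280 − (0.00000)/(0.07046) = 2.26285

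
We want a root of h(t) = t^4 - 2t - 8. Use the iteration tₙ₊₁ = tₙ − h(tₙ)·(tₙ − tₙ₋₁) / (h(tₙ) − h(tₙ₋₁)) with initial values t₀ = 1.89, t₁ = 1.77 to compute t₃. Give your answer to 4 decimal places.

h(1.89) = 0.979898, h(1.77) = -1.724938
t₂ = 1.770000 − (-1.724938)·(1.770000 − 1.890000) / (-1.724938 − 0.979898) = 1.770000 − (0.206993)/(-2.704836) = 1.846527
h(1.846527) = -0.067263
t₃ = 1.846527 − (-0.067263)·(1.846527 − 1.770000) / (-0.067263 − (-1.724938)) = 1.846527 − (-0.005147)/(1.657674) = 1.849632

1.8496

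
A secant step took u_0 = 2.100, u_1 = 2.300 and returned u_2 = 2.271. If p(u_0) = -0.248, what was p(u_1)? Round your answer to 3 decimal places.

The secant line through (2.100, -0.248) and (2.300, p(u_1)) crosses zero at u_2 = 2.271.
So (2.100, -0.248), (2.300, p(u_1)), (2.271, 0) are collinear:
p(u_1) = -0.248 · (2.300 − 2.271) / (2.100 − 2.271) = -0.248 · (0.02900)/(-0.17100) = 0.04206

0.042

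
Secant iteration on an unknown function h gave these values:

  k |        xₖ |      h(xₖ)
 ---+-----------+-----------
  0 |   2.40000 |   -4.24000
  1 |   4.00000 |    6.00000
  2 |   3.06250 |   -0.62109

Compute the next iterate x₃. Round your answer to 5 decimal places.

x₃ = 3.06250 − (-0.62109)·(3.06250 − 4.00000) / (-0.62109 − 6.00000)
   = 3.06250 − (0.5822719)/(-6.6210900) = 3.1504420

3.15044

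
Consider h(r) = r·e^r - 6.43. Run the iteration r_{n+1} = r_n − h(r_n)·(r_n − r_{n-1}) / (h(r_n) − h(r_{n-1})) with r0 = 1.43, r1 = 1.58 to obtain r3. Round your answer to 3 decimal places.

1.473

h(1.43) = -0.45446, h(1.58) = 1.24083
r2 = 1.58000 − 1.24083·(1.58000 − 1.43000) / (1.24083 − (-0.45446)) = 1.58000 − (0.18612)/(1.69529) = 1.47021
h(1.47021) = -0.03436
r3 = 1.47021 − (-0.03436)·(1.47021 − 1.58000) / (-0.03436 − 1.24083) = 1.47021 − (0.00377)/(-1.27519) = 1.47317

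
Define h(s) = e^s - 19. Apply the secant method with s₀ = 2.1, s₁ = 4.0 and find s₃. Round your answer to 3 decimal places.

h(2.1) = -10.83383, h(4.0) = 35.59815
s₂ = 4.00000 − 35.59815·(4.00000 − 2.10000) / (35.59815 − (-10.83383)) = 4.00000 − (67.63649)/(46.43198) = 2.54332
h(2.54332) = -6.27815
s₃ = 2.54332 − (-6.27815)·(2.54332 − 4.00000) / (-6.27815 − 35.59815) = 2.54332 − (9.14525)/(-41.87630) = 2.76171

2.762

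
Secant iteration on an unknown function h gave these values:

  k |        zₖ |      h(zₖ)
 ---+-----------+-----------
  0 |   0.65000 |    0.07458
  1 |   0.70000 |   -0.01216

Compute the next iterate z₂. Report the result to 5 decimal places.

z₂ = 0.70000 − (-0.01216)·(0.70000 − 0.65000) / (-0.01216 − 0.07458)
   = 0.70000 − (-0.0006080)/(-0.0867400) = 0.6929905

0.69299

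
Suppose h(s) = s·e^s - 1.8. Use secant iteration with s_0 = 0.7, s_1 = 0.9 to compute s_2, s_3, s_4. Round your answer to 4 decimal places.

0.7971, 0.8043, 0.8049

h(0.7) = -0.390373, h(0.9) = 0.413643
s_2 = 0.900000 − 0.413643·(0.900000 − 0.700000) / (0.413643 − (-0.390373)) = 0.900000 − (0.082729)/(0.804016) = 0.797106
h(0.797106) = -0.031135
s_3 = 0.797106 − (-0.031135)·(0.797106 − 0.900000) / (-0.031135 − 0.413643) = 0.797106 − (0.003204)/(-0.444778) = 0.804309
h(0.804309) = -0.002249
s_4 = 0.804309 − (-0.002249)·(0.804309 − 0.797106) / (-0.002249 − (-0.031135)) = 0.804309 − (-0.000016)/(0.028886) = 0.804869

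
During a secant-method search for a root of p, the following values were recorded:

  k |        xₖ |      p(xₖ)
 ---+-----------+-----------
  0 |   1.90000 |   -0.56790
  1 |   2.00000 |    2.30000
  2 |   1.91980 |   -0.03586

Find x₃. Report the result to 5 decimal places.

x₃ = 1.91980 − (-0.03586)·(1.91980 − 2.00000) / (-0.03586 − 2.30000)
   = 1.91980 − (0.0028760)/(-2.3358600) = 1.9210312

1.92103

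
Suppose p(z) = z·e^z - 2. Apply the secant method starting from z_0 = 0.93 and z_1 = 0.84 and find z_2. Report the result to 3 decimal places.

p(0.93) = 0.35709, p(0.84) = -0.05425
z_2 = 0.84000 − (-0.05425)·(0.84000 − 0.93000) / (-0.05425 − 0.35709) = 0.84000 − (0.00488)/(-0.41135) = 0.85187

0.852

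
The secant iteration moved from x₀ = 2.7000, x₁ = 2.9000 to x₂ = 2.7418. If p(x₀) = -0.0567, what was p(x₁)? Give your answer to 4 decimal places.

The secant line through (2.7000, -0.0567) and (2.9000, p(x₁)) crosses zero at x₂ = 2.7418.
So (2.7000, -0.0567), (2.9000, p(x₁)), (2.7418, 0) are collinear:
p(x₁) = -0.0567 · (2.9000 − 2.7418) / (2.7000 − 2.7418) = -0.0567 · (0.158200)/(-0.041800) = 0.214592

0.2146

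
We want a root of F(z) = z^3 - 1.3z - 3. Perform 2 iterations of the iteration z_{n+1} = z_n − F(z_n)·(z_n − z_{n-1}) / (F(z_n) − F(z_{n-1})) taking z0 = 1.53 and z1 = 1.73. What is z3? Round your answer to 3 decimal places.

F(1.53) = -1.40742, F(1.73) = -0.07128
z2 = 1.73000 − (-0.07128)·(1.73000 − 1.53000) / (-0.07128 − (-1.40742)) = 1.73000 − (-0.01426)/(1.33614) = 1.74067
F(1.74067) = 0.01124
z3 = 1.74067 − 0.01124·(1.74067 − 1.73000) / (0.01124 − (-0.07128)) = 1.74067 − (0.00012)/(0.08252) = 1.73922

1.739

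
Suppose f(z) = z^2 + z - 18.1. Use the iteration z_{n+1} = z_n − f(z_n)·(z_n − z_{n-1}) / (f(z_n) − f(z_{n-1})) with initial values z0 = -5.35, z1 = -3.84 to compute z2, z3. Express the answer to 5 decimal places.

-4.71844, -4.79184

f(-5.35) = 5.1725000, f(-3.84) = -7.1944000
z2 = -3.8400000 − (-7.1944000)·(-3.8400000 − (-5.3500000)) / (-7.1944000 − 5.1725000) = -3.8400000 − (-10.8635440)/(-12.3669000) = -4.7184371
f(-4.7184371) = -0.5547883
z3 = -4.7184371 − (-0.5547883)·(-4.7184371 − (-3.8400000)) / (-0.5547883 − (-7.1944000)) = -4.7184371 − (0.4873466)/(6.6396117) = -4.7918370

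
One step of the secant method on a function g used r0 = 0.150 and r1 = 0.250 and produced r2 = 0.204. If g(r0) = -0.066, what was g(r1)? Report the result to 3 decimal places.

0.056

The secant line through (0.150, -0.066) and (0.250, g(r1)) crosses zero at r2 = 0.204.
So (0.150, -0.066), (0.250, g(r1)), (0.204, 0) are collinear:
g(r1) = -0.066 · (0.250 − 0.204) / (0.150 − 0.204) = -0.066 · (0.04600)/(-0.05400) = 0.05622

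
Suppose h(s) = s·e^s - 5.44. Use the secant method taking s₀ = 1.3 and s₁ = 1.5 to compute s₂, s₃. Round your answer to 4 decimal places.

1.3686, 1.3746

h(1.3) = -0.669914, h(1.5) = 1.282534
s₂ = 1.500000 − 1.282534·(1.500000 − 1.300000) / (1.282534 − (-0.669914)) = 1.500000 − (0.256507)/(1.952448) = 1.368623
h(1.368623) = -0.061400
s₃ = 1.368623 − (-0.061400)·(1.368623 − 1.500000) / (-0.061400 − 1.282534) = 1.368623 − (0.008067)/(-1.343933) = 1.374625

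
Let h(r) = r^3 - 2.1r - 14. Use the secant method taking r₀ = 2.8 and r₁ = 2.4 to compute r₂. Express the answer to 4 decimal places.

h(2.8) = 2.072000, h(2.4) = -5.216000
r₂ = 2.400000 − (-5.216000)·(2.400000 − 2.800000) / (-5.216000 − 2.072000) = 2.400000 − (2.086400)/(-7.288000) = 2.686279

2.6863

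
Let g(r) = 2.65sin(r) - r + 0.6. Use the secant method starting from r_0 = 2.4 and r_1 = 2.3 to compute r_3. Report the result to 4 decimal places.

2.3966

g(2.4) = -0.010023, g(2.3) = 0.276119
r_2 = 2.300000 − 0.276119·(2.300000 − 2.400000) / (0.276119 − (-0.010023)) = 2.300000 − (-0.027612)/(0.286141) = 2.396497
g(2.396497) = 0.000314
r_3 = 2.396497 − 0.000314·(2.396497 − 2.300000) / (0.000314 − 0.276119) = 2.396497 − (0.000030)/(-0.275805) = 2.396607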